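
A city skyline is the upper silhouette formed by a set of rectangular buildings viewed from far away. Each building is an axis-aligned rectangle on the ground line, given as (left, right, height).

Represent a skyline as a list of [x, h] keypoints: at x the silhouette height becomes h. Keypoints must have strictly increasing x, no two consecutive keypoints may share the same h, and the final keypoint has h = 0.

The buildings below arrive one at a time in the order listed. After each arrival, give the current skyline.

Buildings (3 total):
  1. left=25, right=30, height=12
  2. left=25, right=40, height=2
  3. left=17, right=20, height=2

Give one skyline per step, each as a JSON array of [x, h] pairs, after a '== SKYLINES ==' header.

== SKYLINES ==
[[25,12],[30,0]]
[[25,12],[30,2],[40,0]]
[[17,2],[20,0],[25,12],[30,2],[40,0]]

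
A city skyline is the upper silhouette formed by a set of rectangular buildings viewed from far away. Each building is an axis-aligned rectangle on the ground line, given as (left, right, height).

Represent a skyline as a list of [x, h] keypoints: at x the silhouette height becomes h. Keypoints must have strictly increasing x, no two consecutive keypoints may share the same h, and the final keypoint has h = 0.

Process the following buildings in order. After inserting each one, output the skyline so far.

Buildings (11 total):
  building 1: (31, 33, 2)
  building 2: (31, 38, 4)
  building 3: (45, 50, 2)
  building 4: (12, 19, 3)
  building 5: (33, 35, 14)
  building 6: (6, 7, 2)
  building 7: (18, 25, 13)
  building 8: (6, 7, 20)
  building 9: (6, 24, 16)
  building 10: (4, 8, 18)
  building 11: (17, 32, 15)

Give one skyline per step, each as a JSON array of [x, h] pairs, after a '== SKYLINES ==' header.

== SKYLINES ==
[[31,2],[33,0]]
[[31,4],[38,0]]
[[31,4],[38,0],[45,2],[50,0]]
[[12,3],[19,0],[31,4],[38,0],[45,2],[50,0]]
[[12,3],[19,0],[31,4],[33,14],[35,4],[38,0],[45,2],[50,0]]
[[6,2],[7,0],[12,3],[19,0],[31,4],[33,14],[35,4],[38,0],[45,2],[50,0]]
[[6,2],[7,0],[12,3],[18,13],[25,0],[31,4],[33,14],[35,4],[38,0],[45,2],[50,0]]
[[6,20],[7,0],[12,3],[18,13],[25,0],[31,4],[33,14],[35,4],[38,0],[45,2],[50,0]]
[[6,20],[7,16],[24,13],[25,0],[31,4],[33,14],[35,4],[38,0],[45,2],[50,0]]
[[4,18],[6,20],[7,18],[8,16],[24,13],[25,0],[31,4],[33,14],[35,4],[38,0],[45,2],[50,0]]
[[4,18],[6,20],[7,18],[8,16],[24,15],[32,4],[33,14],[35,4],[38,0],[45,2],[50,0]]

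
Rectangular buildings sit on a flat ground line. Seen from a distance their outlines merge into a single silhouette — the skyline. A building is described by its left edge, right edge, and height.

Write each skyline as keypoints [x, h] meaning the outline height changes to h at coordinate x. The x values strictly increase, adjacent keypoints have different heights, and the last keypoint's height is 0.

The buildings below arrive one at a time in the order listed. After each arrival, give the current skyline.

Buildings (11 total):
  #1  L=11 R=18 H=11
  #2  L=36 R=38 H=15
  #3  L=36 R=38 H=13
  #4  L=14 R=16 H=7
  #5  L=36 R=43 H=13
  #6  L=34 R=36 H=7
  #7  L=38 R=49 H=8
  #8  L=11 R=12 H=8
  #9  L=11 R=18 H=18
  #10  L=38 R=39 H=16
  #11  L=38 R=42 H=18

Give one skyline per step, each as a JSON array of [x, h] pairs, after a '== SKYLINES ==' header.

== SKYLINES ==
[[11,11],[18,0]]
[[11,11],[18,0],[36,15],[38,0]]
[[11,11],[18,0],[36,15],[38,0]]
[[11,11],[18,0],[36,15],[38,0]]
[[11,11],[18,0],[36,15],[38,13],[43,0]]
[[11,11],[18,0],[34,7],[36,15],[38,13],[43,0]]
[[11,11],[18,0],[34,7],[36,15],[38,13],[43,8],[49,0]]
[[11,11],[18,0],[34,7],[36,15],[38,13],[43,8],[49,0]]
[[11,18],[18,0],[34,7],[36,15],[38,13],[43,8],[49,0]]
[[11,18],[18,0],[34,7],[36,15],[38,16],[39,13],[43,8],[49,0]]
[[11,18],[18,0],[34,7],[36,15],[38,18],[42,13],[43,8],[49,0]]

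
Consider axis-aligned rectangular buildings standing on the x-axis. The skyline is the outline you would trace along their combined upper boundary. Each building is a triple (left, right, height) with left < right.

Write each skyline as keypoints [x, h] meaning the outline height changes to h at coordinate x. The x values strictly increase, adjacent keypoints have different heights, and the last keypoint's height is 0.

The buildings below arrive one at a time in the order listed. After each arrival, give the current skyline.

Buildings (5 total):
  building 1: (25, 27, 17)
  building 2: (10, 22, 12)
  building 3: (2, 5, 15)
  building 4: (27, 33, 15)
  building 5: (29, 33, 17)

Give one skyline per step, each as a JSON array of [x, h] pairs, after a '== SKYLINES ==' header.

== SKYLINES ==
[[25,17],[27,0]]
[[10,12],[22,0],[25,17],[27,0]]
[[2,15],[5,0],[10,12],[22,0],[25,17],[27,0]]
[[2,15],[5,0],[10,12],[22,0],[25,17],[27,15],[33,0]]
[[2,15],[5,0],[10,12],[22,0],[25,17],[27,15],[29,17],[33,0]]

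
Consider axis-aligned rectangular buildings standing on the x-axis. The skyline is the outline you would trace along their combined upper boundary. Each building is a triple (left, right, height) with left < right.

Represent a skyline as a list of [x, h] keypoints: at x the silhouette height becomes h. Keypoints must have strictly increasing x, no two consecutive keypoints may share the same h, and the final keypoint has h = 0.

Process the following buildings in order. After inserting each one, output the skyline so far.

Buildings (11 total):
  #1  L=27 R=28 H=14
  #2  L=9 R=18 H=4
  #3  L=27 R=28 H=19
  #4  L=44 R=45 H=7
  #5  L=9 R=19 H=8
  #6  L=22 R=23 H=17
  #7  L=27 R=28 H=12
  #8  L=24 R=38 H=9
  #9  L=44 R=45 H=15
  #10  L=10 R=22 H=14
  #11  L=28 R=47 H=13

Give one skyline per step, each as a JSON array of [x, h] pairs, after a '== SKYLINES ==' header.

== SKYLINES ==
[[27,14],[28,0]]
[[9,4],[18,0],[27,14],[28,0]]
[[9,4],[18,0],[27,19],[28,0]]
[[9,4],[18,0],[27,19],[28,0],[44,7],[45,0]]
[[9,8],[19,0],[27,19],[28,0],[44,7],[45,0]]
[[9,8],[19,0],[22,17],[23,0],[27,19],[28,0],[44,7],[45,0]]
[[9,8],[19,0],[22,17],[23,0],[27,19],[28,0],[44,7],[45,0]]
[[9,8],[19,0],[22,17],[23,0],[24,9],[27,19],[28,9],[38,0],[44,7],[45,0]]
[[9,8],[19,0],[22,17],[23,0],[24,9],[27,19],[28,9],[38,0],[44,15],[45,0]]
[[9,8],[10,14],[22,17],[23,0],[24,9],[27,19],[28,9],[38,0],[44,15],[45,0]]
[[9,8],[10,14],[22,17],[23,0],[24,9],[27,19],[28,13],[44,15],[45,13],[47,0]]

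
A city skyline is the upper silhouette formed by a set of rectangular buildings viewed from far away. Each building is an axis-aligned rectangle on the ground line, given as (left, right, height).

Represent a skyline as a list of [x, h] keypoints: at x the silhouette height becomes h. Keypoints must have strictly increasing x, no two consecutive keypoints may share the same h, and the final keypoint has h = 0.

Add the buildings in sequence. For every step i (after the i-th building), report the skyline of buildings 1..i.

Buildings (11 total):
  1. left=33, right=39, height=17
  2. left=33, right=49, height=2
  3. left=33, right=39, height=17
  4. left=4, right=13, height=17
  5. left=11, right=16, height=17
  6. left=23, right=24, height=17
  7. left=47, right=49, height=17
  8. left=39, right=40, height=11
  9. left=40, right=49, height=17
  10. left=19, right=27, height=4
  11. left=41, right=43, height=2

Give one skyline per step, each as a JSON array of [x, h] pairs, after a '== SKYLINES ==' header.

== SKYLINES ==
[[33,17],[39,0]]
[[33,17],[39,2],[49,0]]
[[33,17],[39,2],[49,0]]
[[4,17],[13,0],[33,17],[39,2],[49,0]]
[[4,17],[16,0],[33,17],[39,2],[49,0]]
[[4,17],[16,0],[23,17],[24,0],[33,17],[39,2],[49,0]]
[[4,17],[16,0],[23,17],[24,0],[33,17],[39,2],[47,17],[49,0]]
[[4,17],[16,0],[23,17],[24,0],[33,17],[39,11],[40,2],[47,17],[49,0]]
[[4,17],[16,0],[23,17],[24,0],[33,17],[39,11],[40,17],[49,0]]
[[4,17],[16,0],[19,4],[23,17],[24,4],[27,0],[33,17],[39,11],[40,17],[49,0]]
[[4,17],[16,0],[19,4],[23,17],[24,4],[27,0],[33,17],[39,11],[40,17],[49,0]]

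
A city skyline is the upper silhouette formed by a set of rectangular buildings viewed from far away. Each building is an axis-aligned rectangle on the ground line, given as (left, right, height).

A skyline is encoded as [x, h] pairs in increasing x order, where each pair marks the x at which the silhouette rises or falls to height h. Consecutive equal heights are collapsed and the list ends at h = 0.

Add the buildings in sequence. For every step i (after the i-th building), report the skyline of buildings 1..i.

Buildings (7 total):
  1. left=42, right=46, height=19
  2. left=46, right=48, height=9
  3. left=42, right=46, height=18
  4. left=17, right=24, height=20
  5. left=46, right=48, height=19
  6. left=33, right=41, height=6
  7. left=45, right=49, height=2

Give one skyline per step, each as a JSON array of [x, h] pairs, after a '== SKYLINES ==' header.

== SKYLINES ==
[[42,19],[46,0]]
[[42,19],[46,9],[48,0]]
[[42,19],[46,9],[48,0]]
[[17,20],[24,0],[42,19],[46,9],[48,0]]
[[17,20],[24,0],[42,19],[48,0]]
[[17,20],[24,0],[33,6],[41,0],[42,19],[48,0]]
[[17,20],[24,0],[33,6],[41,0],[42,19],[48,2],[49,0]]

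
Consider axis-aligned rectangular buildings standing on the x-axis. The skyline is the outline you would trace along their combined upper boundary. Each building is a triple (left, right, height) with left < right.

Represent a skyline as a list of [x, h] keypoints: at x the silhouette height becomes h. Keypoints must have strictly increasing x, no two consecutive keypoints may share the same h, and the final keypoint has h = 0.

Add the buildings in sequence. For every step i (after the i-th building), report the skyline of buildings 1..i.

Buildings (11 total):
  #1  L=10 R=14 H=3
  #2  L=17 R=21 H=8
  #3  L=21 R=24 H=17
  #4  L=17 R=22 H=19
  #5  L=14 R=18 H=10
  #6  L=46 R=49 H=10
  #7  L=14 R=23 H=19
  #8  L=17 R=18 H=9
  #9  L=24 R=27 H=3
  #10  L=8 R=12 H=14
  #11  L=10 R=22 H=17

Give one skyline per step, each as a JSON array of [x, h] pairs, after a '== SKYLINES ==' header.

== SKYLINES ==
[[10,3],[14,0]]
[[10,3],[14,0],[17,8],[21,0]]
[[10,3],[14,0],[17,8],[21,17],[24,0]]
[[10,3],[14,0],[17,19],[22,17],[24,0]]
[[10,3],[14,10],[17,19],[22,17],[24,0]]
[[10,3],[14,10],[17,19],[22,17],[24,0],[46,10],[49,0]]
[[10,3],[14,19],[23,17],[24,0],[46,10],[49,0]]
[[10,3],[14,19],[23,17],[24,0],[46,10],[49,0]]
[[10,3],[14,19],[23,17],[24,3],[27,0],[46,10],[49,0]]
[[8,14],[12,3],[14,19],[23,17],[24,3],[27,0],[46,10],[49,0]]
[[8,14],[10,17],[14,19],[23,17],[24,3],[27,0],[46,10],[49,0]]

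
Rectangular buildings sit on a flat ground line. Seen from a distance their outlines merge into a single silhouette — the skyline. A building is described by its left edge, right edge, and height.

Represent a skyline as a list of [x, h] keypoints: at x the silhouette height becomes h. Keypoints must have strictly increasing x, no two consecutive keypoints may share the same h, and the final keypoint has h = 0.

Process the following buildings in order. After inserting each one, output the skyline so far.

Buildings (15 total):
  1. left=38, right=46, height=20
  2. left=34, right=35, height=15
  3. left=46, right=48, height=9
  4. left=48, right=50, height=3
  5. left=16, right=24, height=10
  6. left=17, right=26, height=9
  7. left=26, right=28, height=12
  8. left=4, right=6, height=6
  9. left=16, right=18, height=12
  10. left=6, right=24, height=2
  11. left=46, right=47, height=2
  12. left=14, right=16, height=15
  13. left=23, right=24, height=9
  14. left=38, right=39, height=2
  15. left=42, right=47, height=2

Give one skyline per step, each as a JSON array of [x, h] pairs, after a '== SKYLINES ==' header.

== SKYLINES ==
[[38,20],[46,0]]
[[34,15],[35,0],[38,20],[46,0]]
[[34,15],[35,0],[38,20],[46,9],[48,0]]
[[34,15],[35,0],[38,20],[46,9],[48,3],[50,0]]
[[16,10],[24,0],[34,15],[35,0],[38,20],[46,9],[48,3],[50,0]]
[[16,10],[24,9],[26,0],[34,15],[35,0],[38,20],[46,9],[48,3],[50,0]]
[[16,10],[24,9],[26,12],[28,0],[34,15],[35,0],[38,20],[46,9],[48,3],[50,0]]
[[4,6],[6,0],[16,10],[24,9],[26,12],[28,0],[34,15],[35,0],[38,20],[46,9],[48,3],[50,0]]
[[4,6],[6,0],[16,12],[18,10],[24,9],[26,12],[28,0],[34,15],[35,0],[38,20],[46,9],[48,3],[50,0]]
[[4,6],[6,2],[16,12],[18,10],[24,9],[26,12],[28,0],[34,15],[35,0],[38,20],[46,9],[48,3],[50,0]]
[[4,6],[6,2],[16,12],[18,10],[24,9],[26,12],[28,0],[34,15],[35,0],[38,20],[46,9],[48,3],[50,0]]
[[4,6],[6,2],[14,15],[16,12],[18,10],[24,9],[26,12],[28,0],[34,15],[35,0],[38,20],[46,9],[48,3],[50,0]]
[[4,6],[6,2],[14,15],[16,12],[18,10],[24,9],[26,12],[28,0],[34,15],[35,0],[38,20],[46,9],[48,3],[50,0]]
[[4,6],[6,2],[14,15],[16,12],[18,10],[24,9],[26,12],[28,0],[34,15],[35,0],[38,20],[46,9],[48,3],[50,0]]
[[4,6],[6,2],[14,15],[16,12],[18,10],[24,9],[26,12],[28,0],[34,15],[35,0],[38,20],[46,9],[48,3],[50,0]]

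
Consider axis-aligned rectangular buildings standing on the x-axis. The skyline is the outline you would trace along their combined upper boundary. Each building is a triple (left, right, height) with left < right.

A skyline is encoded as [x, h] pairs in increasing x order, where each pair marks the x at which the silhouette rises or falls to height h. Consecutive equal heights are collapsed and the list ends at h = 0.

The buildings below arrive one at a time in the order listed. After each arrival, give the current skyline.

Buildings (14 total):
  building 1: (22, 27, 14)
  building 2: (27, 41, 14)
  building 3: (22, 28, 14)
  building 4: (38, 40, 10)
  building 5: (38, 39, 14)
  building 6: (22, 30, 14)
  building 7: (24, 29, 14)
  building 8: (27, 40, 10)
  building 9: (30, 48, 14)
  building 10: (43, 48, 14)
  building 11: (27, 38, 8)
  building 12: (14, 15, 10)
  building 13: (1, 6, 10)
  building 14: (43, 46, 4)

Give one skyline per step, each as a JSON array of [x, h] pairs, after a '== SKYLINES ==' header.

== SKYLINES ==
[[22,14],[27,0]]
[[22,14],[41,0]]
[[22,14],[41,0]]
[[22,14],[41,0]]
[[22,14],[41,0]]
[[22,14],[41,0]]
[[22,14],[41,0]]
[[22,14],[41,0]]
[[22,14],[48,0]]
[[22,14],[48,0]]
[[22,14],[48,0]]
[[14,10],[15,0],[22,14],[48,0]]
[[1,10],[6,0],[14,10],[15,0],[22,14],[48,0]]
[[1,10],[6,0],[14,10],[15,0],[22,14],[48,0]]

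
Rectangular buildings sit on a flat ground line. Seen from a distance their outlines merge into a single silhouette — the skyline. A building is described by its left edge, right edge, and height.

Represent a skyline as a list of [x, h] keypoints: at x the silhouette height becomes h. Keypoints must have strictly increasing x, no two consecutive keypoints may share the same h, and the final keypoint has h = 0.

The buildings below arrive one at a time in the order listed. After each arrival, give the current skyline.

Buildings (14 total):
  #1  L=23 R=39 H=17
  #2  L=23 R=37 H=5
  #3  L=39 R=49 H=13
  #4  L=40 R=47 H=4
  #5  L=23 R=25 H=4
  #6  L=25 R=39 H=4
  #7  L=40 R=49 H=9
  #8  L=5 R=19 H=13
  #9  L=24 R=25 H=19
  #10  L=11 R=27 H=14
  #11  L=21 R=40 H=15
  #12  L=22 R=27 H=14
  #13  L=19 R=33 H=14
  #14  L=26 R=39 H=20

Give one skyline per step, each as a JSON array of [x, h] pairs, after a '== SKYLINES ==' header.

== SKYLINES ==
[[23,17],[39,0]]
[[23,17],[39,0]]
[[23,17],[39,13],[49,0]]
[[23,17],[39,13],[49,0]]
[[23,17],[39,13],[49,0]]
[[23,17],[39,13],[49,0]]
[[23,17],[39,13],[49,0]]
[[5,13],[19,0],[23,17],[39,13],[49,0]]
[[5,13],[19,0],[23,17],[24,19],[25,17],[39,13],[49,0]]
[[5,13],[11,14],[23,17],[24,19],[25,17],[39,13],[49,0]]
[[5,13],[11,14],[21,15],[23,17],[24,19],[25,17],[39,15],[40,13],[49,0]]
[[5,13],[11,14],[21,15],[23,17],[24,19],[25,17],[39,15],[40,13],[49,0]]
[[5,13],[11,14],[21,15],[23,17],[24,19],[25,17],[39,15],[40,13],[49,0]]
[[5,13],[11,14],[21,15],[23,17],[24,19],[25,17],[26,20],[39,15],[40,13],[49,0]]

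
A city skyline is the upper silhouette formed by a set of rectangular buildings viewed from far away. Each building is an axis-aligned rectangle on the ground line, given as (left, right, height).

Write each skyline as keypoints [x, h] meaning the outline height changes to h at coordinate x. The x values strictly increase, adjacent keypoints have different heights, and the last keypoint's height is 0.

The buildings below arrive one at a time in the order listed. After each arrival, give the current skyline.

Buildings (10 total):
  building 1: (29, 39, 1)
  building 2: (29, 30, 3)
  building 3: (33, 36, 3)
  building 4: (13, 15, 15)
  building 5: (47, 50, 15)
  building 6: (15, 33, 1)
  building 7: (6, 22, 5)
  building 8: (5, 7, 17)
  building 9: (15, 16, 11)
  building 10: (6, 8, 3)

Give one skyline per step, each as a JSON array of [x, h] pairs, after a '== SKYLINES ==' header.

== SKYLINES ==
[[29,1],[39,0]]
[[29,3],[30,1],[39,0]]
[[29,3],[30,1],[33,3],[36,1],[39,0]]
[[13,15],[15,0],[29,3],[30,1],[33,3],[36,1],[39,0]]
[[13,15],[15,0],[29,3],[30,1],[33,3],[36,1],[39,0],[47,15],[50,0]]
[[13,15],[15,1],[29,3],[30,1],[33,3],[36,1],[39,0],[47,15],[50,0]]
[[6,5],[13,15],[15,5],[22,1],[29,3],[30,1],[33,3],[36,1],[39,0],[47,15],[50,0]]
[[5,17],[7,5],[13,15],[15,5],[22,1],[29,3],[30,1],[33,3],[36,1],[39,0],[47,15],[50,0]]
[[5,17],[7,5],[13,15],[15,11],[16,5],[22,1],[29,3],[30,1],[33,3],[36,1],[39,0],[47,15],[50,0]]
[[5,17],[7,5],[13,15],[15,11],[16,5],[22,1],[29,3],[30,1],[33,3],[36,1],[39,0],[47,15],[50,0]]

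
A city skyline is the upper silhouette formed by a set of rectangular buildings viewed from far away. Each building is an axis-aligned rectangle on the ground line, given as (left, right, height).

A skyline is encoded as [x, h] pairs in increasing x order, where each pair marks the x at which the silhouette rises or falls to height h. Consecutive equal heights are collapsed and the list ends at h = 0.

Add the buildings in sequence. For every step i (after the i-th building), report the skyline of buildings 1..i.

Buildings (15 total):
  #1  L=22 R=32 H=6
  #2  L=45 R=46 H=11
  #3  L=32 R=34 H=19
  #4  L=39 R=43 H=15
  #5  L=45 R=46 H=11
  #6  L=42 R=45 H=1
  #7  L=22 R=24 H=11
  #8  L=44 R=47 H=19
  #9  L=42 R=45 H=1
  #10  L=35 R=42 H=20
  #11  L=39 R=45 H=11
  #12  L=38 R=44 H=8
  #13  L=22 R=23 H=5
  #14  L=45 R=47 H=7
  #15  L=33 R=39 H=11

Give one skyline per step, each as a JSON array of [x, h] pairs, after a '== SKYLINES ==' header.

== SKYLINES ==
[[22,6],[32,0]]
[[22,6],[32,0],[45,11],[46,0]]
[[22,6],[32,19],[34,0],[45,11],[46,0]]
[[22,6],[32,19],[34,0],[39,15],[43,0],[45,11],[46,0]]
[[22,6],[32,19],[34,0],[39,15],[43,0],[45,11],[46,0]]
[[22,6],[32,19],[34,0],[39,15],[43,1],[45,11],[46,0]]
[[22,11],[24,6],[32,19],[34,0],[39,15],[43,1],[45,11],[46,0]]
[[22,11],[24,6],[32,19],[34,0],[39,15],[43,1],[44,19],[47,0]]
[[22,11],[24,6],[32,19],[34,0],[39,15],[43,1],[44,19],[47,0]]
[[22,11],[24,6],[32,19],[34,0],[35,20],[42,15],[43,1],[44,19],[47,0]]
[[22,11],[24,6],[32,19],[34,0],[35,20],[42,15],[43,11],[44,19],[47,0]]
[[22,11],[24,6],[32,19],[34,0],[35,20],[42,15],[43,11],[44,19],[47,0]]
[[22,11],[24,6],[32,19],[34,0],[35,20],[42,15],[43,11],[44,19],[47,0]]
[[22,11],[24,6],[32,19],[34,0],[35,20],[42,15],[43,11],[44,19],[47,0]]
[[22,11],[24,6],[32,19],[34,11],[35,20],[42,15],[43,11],[44,19],[47,0]]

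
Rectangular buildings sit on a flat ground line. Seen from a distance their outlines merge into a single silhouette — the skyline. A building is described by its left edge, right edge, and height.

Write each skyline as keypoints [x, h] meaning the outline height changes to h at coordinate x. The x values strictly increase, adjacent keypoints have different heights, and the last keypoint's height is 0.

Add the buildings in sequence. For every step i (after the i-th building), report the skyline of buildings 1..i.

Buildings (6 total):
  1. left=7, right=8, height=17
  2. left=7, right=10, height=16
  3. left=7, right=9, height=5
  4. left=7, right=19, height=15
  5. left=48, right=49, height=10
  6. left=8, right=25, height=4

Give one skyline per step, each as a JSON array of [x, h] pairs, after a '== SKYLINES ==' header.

== SKYLINES ==
[[7,17],[8,0]]
[[7,17],[8,16],[10,0]]
[[7,17],[8,16],[10,0]]
[[7,17],[8,16],[10,15],[19,0]]
[[7,17],[8,16],[10,15],[19,0],[48,10],[49,0]]
[[7,17],[8,16],[10,15],[19,4],[25,0],[48,10],[49,0]]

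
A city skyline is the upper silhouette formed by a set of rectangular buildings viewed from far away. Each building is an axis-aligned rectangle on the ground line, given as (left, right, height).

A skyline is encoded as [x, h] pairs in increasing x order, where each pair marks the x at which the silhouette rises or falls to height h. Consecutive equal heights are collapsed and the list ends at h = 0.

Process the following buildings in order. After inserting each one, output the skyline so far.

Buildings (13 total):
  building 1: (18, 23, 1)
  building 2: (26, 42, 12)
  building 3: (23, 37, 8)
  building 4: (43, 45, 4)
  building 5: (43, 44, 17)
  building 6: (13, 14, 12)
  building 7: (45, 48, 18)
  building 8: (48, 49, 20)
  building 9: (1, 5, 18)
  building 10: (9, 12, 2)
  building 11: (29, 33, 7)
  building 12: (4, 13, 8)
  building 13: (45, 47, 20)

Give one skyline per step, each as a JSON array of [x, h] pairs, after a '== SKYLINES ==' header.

== SKYLINES ==
[[18,1],[23,0]]
[[18,1],[23,0],[26,12],[42,0]]
[[18,1],[23,8],[26,12],[42,0]]
[[18,1],[23,8],[26,12],[42,0],[43,4],[45,0]]
[[18,1],[23,8],[26,12],[42,0],[43,17],[44,4],[45,0]]
[[13,12],[14,0],[18,1],[23,8],[26,12],[42,0],[43,17],[44,4],[45,0]]
[[13,12],[14,0],[18,1],[23,8],[26,12],[42,0],[43,17],[44,4],[45,18],[48,0]]
[[13,12],[14,0],[18,1],[23,8],[26,12],[42,0],[43,17],[44,4],[45,18],[48,20],[49,0]]
[[1,18],[5,0],[13,12],[14,0],[18,1],[23,8],[26,12],[42,0],[43,17],[44,4],[45,18],[48,20],[49,0]]
[[1,18],[5,0],[9,2],[12,0],[13,12],[14,0],[18,1],[23,8],[26,12],[42,0],[43,17],[44,4],[45,18],[48,20],[49,0]]
[[1,18],[5,0],[9,2],[12,0],[13,12],[14,0],[18,1],[23,8],[26,12],[42,0],[43,17],[44,4],[45,18],[48,20],[49,0]]
[[1,18],[5,8],[13,12],[14,0],[18,1],[23,8],[26,12],[42,0],[43,17],[44,4],[45,18],[48,20],[49,0]]
[[1,18],[5,8],[13,12],[14,0],[18,1],[23,8],[26,12],[42,0],[43,17],[44,4],[45,20],[47,18],[48,20],[49,0]]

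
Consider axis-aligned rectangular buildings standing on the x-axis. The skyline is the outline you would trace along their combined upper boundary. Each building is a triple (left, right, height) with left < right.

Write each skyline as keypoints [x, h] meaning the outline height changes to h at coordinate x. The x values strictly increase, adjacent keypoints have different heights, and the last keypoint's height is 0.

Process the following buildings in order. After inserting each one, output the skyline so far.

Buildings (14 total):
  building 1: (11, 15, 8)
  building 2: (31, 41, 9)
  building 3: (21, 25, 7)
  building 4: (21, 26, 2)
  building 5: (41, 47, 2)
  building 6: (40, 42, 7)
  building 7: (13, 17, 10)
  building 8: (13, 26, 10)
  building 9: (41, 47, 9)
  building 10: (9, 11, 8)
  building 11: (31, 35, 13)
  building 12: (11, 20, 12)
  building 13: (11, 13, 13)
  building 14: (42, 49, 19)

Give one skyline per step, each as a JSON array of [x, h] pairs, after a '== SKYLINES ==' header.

== SKYLINES ==
[[11,8],[15,0]]
[[11,8],[15,0],[31,9],[41,0]]
[[11,8],[15,0],[21,7],[25,0],[31,9],[41,0]]
[[11,8],[15,0],[21,7],[25,2],[26,0],[31,9],[41,0]]
[[11,8],[15,0],[21,7],[25,2],[26,0],[31,9],[41,2],[47,0]]
[[11,8],[15,0],[21,7],[25,2],[26,0],[31,9],[41,7],[42,2],[47,0]]
[[11,8],[13,10],[17,0],[21,7],[25,2],[26,0],[31,9],[41,7],[42,2],[47,0]]
[[11,8],[13,10],[26,0],[31,9],[41,7],[42,2],[47,0]]
[[11,8],[13,10],[26,0],[31,9],[47,0]]
[[9,8],[13,10],[26,0],[31,9],[47,0]]
[[9,8],[13,10],[26,0],[31,13],[35,9],[47,0]]
[[9,8],[11,12],[20,10],[26,0],[31,13],[35,9],[47,0]]
[[9,8],[11,13],[13,12],[20,10],[26,0],[31,13],[35,9],[47,0]]
[[9,8],[11,13],[13,12],[20,10],[26,0],[31,13],[35,9],[42,19],[49,0]]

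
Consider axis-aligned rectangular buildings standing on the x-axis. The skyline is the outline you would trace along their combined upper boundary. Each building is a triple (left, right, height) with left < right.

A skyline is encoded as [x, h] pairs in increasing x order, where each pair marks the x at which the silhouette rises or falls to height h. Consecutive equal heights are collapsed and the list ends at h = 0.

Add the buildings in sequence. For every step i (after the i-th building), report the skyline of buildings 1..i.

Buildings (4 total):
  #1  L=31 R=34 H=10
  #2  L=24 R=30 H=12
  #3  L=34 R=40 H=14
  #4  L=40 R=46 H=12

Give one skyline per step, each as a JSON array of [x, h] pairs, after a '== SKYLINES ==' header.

== SKYLINES ==
[[31,10],[34,0]]
[[24,12],[30,0],[31,10],[34,0]]
[[24,12],[30,0],[31,10],[34,14],[40,0]]
[[24,12],[30,0],[31,10],[34,14],[40,12],[46,0]]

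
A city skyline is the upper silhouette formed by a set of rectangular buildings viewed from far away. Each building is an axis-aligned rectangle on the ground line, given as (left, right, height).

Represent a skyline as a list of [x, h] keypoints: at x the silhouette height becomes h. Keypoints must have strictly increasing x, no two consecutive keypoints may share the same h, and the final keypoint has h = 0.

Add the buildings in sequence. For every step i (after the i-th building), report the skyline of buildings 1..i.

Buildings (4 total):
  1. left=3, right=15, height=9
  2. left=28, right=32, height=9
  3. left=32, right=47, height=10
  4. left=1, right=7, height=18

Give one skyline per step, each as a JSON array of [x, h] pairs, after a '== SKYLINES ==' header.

== SKYLINES ==
[[3,9],[15,0]]
[[3,9],[15,0],[28,9],[32,0]]
[[3,9],[15,0],[28,9],[32,10],[47,0]]
[[1,18],[7,9],[15,0],[28,9],[32,10],[47,0]]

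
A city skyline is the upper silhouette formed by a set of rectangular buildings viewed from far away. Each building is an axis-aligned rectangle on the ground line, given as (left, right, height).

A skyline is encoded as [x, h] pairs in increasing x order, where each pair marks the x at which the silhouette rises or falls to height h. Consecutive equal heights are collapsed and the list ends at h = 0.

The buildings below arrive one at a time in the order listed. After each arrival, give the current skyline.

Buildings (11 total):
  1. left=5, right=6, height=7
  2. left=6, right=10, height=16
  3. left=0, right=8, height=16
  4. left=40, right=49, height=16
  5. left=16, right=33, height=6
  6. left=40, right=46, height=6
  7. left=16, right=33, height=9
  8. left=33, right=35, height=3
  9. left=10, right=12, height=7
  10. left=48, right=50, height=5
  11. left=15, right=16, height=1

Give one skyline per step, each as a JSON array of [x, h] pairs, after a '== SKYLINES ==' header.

== SKYLINES ==
[[5,7],[6,0]]
[[5,7],[6,16],[10,0]]
[[0,16],[10,0]]
[[0,16],[10,0],[40,16],[49,0]]
[[0,16],[10,0],[16,6],[33,0],[40,16],[49,0]]
[[0,16],[10,0],[16,6],[33,0],[40,16],[49,0]]
[[0,16],[10,0],[16,9],[33,0],[40,16],[49,0]]
[[0,16],[10,0],[16,9],[33,3],[35,0],[40,16],[49,0]]
[[0,16],[10,7],[12,0],[16,9],[33,3],[35,0],[40,16],[49,0]]
[[0,16],[10,7],[12,0],[16,9],[33,3],[35,0],[40,16],[49,5],[50,0]]
[[0,16],[10,7],[12,0],[15,1],[16,9],[33,3],[35,0],[40,16],[49,5],[50,0]]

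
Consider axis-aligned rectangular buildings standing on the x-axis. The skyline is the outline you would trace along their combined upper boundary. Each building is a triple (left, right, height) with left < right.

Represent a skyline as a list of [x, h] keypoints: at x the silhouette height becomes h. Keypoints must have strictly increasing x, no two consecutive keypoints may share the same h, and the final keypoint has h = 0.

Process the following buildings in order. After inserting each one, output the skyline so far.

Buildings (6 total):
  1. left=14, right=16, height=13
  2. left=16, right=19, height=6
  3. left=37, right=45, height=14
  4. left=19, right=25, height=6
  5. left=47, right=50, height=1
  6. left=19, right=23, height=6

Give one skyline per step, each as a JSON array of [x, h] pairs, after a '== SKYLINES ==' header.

== SKYLINES ==
[[14,13],[16,0]]
[[14,13],[16,6],[19,0]]
[[14,13],[16,6],[19,0],[37,14],[45,0]]
[[14,13],[16,6],[25,0],[37,14],[45,0]]
[[14,13],[16,6],[25,0],[37,14],[45,0],[47,1],[50,0]]
[[14,13],[16,6],[25,0],[37,14],[45,0],[47,1],[50,0]]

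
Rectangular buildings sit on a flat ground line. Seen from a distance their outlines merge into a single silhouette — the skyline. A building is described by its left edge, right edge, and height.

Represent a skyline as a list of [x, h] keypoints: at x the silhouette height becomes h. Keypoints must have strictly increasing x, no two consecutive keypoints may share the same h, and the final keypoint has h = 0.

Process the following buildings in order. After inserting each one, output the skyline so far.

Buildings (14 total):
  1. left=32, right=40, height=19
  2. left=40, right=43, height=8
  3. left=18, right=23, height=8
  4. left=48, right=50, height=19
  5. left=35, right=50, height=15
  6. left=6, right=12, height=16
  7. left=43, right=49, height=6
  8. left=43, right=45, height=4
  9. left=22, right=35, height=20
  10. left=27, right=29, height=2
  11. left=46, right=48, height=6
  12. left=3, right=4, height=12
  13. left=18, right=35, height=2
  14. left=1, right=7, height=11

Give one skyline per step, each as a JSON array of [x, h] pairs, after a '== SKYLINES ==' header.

== SKYLINES ==
[[32,19],[40,0]]
[[32,19],[40,8],[43,0]]
[[18,8],[23,0],[32,19],[40,8],[43,0]]
[[18,8],[23,0],[32,19],[40,8],[43,0],[48,19],[50,0]]
[[18,8],[23,0],[32,19],[40,15],[48,19],[50,0]]
[[6,16],[12,0],[18,8],[23,0],[32,19],[40,15],[48,19],[50,0]]
[[6,16],[12,0],[18,8],[23,0],[32,19],[40,15],[48,19],[50,0]]
[[6,16],[12,0],[18,8],[23,0],[32,19],[40,15],[48,19],[50,0]]
[[6,16],[12,0],[18,8],[22,20],[35,19],[40,15],[48,19],[50,0]]
[[6,16],[12,0],[18,8],[22,20],[35,19],[40,15],[48,19],[50,0]]
[[6,16],[12,0],[18,8],[22,20],[35,19],[40,15],[48,19],[50,0]]
[[3,12],[4,0],[6,16],[12,0],[18,8],[22,20],[35,19],[40,15],[48,19],[50,0]]
[[3,12],[4,0],[6,16],[12,0],[18,8],[22,20],[35,19],[40,15],[48,19],[50,0]]
[[1,11],[3,12],[4,11],[6,16],[12,0],[18,8],[22,20],[35,19],[40,15],[48,19],[50,0]]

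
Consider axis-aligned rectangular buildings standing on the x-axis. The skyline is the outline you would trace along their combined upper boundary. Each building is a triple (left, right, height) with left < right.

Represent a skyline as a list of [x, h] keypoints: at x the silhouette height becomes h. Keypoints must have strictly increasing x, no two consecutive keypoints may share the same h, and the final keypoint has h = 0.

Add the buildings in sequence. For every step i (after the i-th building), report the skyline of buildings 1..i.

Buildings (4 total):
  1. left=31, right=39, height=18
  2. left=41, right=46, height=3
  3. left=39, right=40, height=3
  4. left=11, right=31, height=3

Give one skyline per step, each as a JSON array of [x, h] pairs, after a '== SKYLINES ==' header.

== SKYLINES ==
[[31,18],[39,0]]
[[31,18],[39,0],[41,3],[46,0]]
[[31,18],[39,3],[40,0],[41,3],[46,0]]
[[11,3],[31,18],[39,3],[40,0],[41,3],[46,0]]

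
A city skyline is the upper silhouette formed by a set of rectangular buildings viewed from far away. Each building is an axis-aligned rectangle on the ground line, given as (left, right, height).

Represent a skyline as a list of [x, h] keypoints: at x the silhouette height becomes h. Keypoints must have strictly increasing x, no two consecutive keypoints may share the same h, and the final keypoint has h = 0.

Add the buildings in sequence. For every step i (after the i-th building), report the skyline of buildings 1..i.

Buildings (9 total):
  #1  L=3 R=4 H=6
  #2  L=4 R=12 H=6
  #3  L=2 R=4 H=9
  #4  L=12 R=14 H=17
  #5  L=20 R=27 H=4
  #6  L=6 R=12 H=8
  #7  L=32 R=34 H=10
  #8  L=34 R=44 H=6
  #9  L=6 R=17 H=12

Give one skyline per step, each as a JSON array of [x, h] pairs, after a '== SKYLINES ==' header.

== SKYLINES ==
[[3,6],[4,0]]
[[3,6],[12,0]]
[[2,9],[4,6],[12,0]]
[[2,9],[4,6],[12,17],[14,0]]
[[2,9],[4,6],[12,17],[14,0],[20,4],[27,0]]
[[2,9],[4,6],[6,8],[12,17],[14,0],[20,4],[27,0]]
[[2,9],[4,6],[6,8],[12,17],[14,0],[20,4],[27,0],[32,10],[34,0]]
[[2,9],[4,6],[6,8],[12,17],[14,0],[20,4],[27,0],[32,10],[34,6],[44,0]]
[[2,9],[4,6],[6,12],[12,17],[14,12],[17,0],[20,4],[27,0],[32,10],[34,6],[44,0]]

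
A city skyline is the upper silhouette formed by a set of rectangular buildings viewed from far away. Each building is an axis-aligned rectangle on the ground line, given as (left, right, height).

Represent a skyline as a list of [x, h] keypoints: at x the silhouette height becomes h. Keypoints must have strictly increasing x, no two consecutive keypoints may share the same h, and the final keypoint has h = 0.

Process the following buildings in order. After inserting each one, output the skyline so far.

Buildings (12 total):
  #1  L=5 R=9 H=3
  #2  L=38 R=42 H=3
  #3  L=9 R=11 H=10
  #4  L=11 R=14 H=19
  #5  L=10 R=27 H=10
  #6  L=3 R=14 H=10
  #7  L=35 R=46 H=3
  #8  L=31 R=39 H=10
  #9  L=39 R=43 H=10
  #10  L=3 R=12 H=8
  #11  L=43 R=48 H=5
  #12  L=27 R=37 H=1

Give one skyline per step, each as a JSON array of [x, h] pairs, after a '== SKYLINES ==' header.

== SKYLINES ==
[[5,3],[9,0]]
[[5,3],[9,0],[38,3],[42,0]]
[[5,3],[9,10],[11,0],[38,3],[42,0]]
[[5,3],[9,10],[11,19],[14,0],[38,3],[42,0]]
[[5,3],[9,10],[11,19],[14,10],[27,0],[38,3],[42,0]]
[[3,10],[11,19],[14,10],[27,0],[38,3],[42,0]]
[[3,10],[11,19],[14,10],[27,0],[35,3],[46,0]]
[[3,10],[11,19],[14,10],[27,0],[31,10],[39,3],[46,0]]
[[3,10],[11,19],[14,10],[27,0],[31,10],[43,3],[46,0]]
[[3,10],[11,19],[14,10],[27,0],[31,10],[43,3],[46,0]]
[[3,10],[11,19],[14,10],[27,0],[31,10],[43,5],[48,0]]
[[3,10],[11,19],[14,10],[27,1],[31,10],[43,5],[48,0]]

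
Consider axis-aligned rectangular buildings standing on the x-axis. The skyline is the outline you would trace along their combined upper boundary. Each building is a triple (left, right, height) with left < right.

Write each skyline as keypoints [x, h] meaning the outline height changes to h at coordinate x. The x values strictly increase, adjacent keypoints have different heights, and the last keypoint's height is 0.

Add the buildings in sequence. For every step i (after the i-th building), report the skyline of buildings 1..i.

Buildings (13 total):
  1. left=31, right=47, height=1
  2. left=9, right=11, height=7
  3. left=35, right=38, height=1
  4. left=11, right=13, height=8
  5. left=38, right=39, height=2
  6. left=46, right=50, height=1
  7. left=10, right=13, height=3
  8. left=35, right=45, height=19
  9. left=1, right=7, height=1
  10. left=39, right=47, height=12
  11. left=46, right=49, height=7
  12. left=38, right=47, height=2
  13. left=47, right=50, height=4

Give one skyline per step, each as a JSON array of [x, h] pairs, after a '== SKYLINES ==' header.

== SKYLINES ==
[[31,1],[47,0]]
[[9,7],[11,0],[31,1],[47,0]]
[[9,7],[11,0],[31,1],[47,0]]
[[9,7],[11,8],[13,0],[31,1],[47,0]]
[[9,7],[11,8],[13,0],[31,1],[38,2],[39,1],[47,0]]
[[9,7],[11,8],[13,0],[31,1],[38,2],[39,1],[50,0]]
[[9,7],[11,8],[13,0],[31,1],[38,2],[39,1],[50,0]]
[[9,7],[11,8],[13,0],[31,1],[35,19],[45,1],[50,0]]
[[1,1],[7,0],[9,7],[11,8],[13,0],[31,1],[35,19],[45,1],[50,0]]
[[1,1],[7,0],[9,7],[11,8],[13,0],[31,1],[35,19],[45,12],[47,1],[50,0]]
[[1,1],[7,0],[9,7],[11,8],[13,0],[31,1],[35,19],[45,12],[47,7],[49,1],[50,0]]
[[1,1],[7,0],[9,7],[11,8],[13,0],[31,1],[35,19],[45,12],[47,7],[49,1],[50,0]]
[[1,1],[7,0],[9,7],[11,8],[13,0],[31,1],[35,19],[45,12],[47,7],[49,4],[50,0]]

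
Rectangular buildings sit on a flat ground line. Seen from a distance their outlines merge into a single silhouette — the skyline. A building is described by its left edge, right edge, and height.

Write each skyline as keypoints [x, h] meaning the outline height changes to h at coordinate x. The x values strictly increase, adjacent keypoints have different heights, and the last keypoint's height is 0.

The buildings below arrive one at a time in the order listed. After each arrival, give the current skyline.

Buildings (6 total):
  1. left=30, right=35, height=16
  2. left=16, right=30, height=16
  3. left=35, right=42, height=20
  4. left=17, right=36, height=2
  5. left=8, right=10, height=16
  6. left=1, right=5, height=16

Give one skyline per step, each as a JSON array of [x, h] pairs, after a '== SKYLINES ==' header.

== SKYLINES ==
[[30,16],[35,0]]
[[16,16],[35,0]]
[[16,16],[35,20],[42,0]]
[[16,16],[35,20],[42,0]]
[[8,16],[10,0],[16,16],[35,20],[42,0]]
[[1,16],[5,0],[8,16],[10,0],[16,16],[35,20],[42,0]]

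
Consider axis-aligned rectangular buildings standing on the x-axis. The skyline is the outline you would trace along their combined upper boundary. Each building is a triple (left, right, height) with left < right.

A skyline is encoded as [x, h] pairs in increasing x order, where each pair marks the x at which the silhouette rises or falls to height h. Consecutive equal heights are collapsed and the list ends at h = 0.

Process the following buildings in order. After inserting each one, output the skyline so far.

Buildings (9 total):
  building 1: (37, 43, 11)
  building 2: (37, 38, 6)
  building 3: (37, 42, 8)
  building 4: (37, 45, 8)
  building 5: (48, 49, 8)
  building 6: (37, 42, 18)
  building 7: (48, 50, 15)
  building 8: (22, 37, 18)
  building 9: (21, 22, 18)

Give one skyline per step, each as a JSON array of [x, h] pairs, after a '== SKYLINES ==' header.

== SKYLINES ==
[[37,11],[43,0]]
[[37,11],[43,0]]
[[37,11],[43,0]]
[[37,11],[43,8],[45,0]]
[[37,11],[43,8],[45,0],[48,8],[49,0]]
[[37,18],[42,11],[43,8],[45,0],[48,8],[49,0]]
[[37,18],[42,11],[43,8],[45,0],[48,15],[50,0]]
[[22,18],[42,11],[43,8],[45,0],[48,15],[50,0]]
[[21,18],[42,11],[43,8],[45,0],[48,15],[50,0]]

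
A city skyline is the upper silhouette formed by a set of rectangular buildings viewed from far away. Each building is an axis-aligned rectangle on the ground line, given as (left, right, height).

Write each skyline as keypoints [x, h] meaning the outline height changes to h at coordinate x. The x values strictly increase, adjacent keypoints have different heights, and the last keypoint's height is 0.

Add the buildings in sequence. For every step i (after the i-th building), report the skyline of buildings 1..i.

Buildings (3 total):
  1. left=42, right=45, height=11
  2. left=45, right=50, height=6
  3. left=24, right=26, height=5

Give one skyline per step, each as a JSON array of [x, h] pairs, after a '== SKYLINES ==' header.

== SKYLINES ==
[[42,11],[45,0]]
[[42,11],[45,6],[50,0]]
[[24,5],[26,0],[42,11],[45,6],[50,0]]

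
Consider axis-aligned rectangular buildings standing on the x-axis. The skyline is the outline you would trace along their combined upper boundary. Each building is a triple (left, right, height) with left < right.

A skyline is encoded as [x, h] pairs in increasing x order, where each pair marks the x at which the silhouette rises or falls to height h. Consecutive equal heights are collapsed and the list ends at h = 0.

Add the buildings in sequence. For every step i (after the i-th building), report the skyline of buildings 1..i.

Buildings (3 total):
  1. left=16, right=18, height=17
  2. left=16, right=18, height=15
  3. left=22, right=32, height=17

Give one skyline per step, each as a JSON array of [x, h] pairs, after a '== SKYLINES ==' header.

== SKYLINES ==
[[16,17],[18,0]]
[[16,17],[18,0]]
[[16,17],[18,0],[22,17],[32,0]]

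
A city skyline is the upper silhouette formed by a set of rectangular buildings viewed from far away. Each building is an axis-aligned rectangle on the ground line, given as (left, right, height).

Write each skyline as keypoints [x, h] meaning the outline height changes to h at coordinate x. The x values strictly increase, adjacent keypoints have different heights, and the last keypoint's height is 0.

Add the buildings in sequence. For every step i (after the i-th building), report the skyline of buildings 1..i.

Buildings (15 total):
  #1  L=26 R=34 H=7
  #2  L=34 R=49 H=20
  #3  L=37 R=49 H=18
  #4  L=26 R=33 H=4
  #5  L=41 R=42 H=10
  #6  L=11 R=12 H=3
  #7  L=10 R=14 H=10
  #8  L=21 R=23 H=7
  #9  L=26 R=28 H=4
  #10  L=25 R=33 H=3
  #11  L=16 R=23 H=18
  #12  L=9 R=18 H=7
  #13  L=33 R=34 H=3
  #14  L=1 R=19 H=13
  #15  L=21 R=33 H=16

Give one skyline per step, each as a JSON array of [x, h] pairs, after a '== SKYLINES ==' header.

== SKYLINES ==
[[26,7],[34,0]]
[[26,7],[34,20],[49,0]]
[[26,7],[34,20],[49,0]]
[[26,7],[34,20],[49,0]]
[[26,7],[34,20],[49,0]]
[[11,3],[12,0],[26,7],[34,20],[49,0]]
[[10,10],[14,0],[26,7],[34,20],[49,0]]
[[10,10],[14,0],[21,7],[23,0],[26,7],[34,20],[49,0]]
[[10,10],[14,0],[21,7],[23,0],[26,7],[34,20],[49,0]]
[[10,10],[14,0],[21,7],[23,0],[25,3],[26,7],[34,20],[49,0]]
[[10,10],[14,0],[16,18],[23,0],[25,3],[26,7],[34,20],[49,0]]
[[9,7],[10,10],[14,7],[16,18],[23,0],[25,3],[26,7],[34,20],[49,0]]
[[9,7],[10,10],[14,7],[16,18],[23,0],[25,3],[26,7],[34,20],[49,0]]
[[1,13],[16,18],[23,0],[25,3],[26,7],[34,20],[49,0]]
[[1,13],[16,18],[23,16],[33,7],[34,20],[49,0]]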